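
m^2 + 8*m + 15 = (m + 3)*(m + 5)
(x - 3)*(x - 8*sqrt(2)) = x^2 - 8*sqrt(2)*x - 3*x + 24*sqrt(2)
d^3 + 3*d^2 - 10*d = d*(d - 2)*(d + 5)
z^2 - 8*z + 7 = (z - 7)*(z - 1)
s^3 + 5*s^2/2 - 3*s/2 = s*(s - 1/2)*(s + 3)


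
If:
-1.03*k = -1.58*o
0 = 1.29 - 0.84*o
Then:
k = 2.36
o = 1.54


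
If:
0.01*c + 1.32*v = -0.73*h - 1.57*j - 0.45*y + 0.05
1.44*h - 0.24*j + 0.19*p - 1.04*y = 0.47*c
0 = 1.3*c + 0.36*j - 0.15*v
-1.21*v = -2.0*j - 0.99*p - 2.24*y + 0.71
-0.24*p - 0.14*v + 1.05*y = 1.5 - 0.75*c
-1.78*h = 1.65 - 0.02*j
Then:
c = 15.35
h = -1.36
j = -38.45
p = 90.61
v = 40.74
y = 16.61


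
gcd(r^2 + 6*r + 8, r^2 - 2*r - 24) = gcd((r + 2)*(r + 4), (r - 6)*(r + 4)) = r + 4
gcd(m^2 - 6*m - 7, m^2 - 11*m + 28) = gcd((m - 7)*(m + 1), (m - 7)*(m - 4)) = m - 7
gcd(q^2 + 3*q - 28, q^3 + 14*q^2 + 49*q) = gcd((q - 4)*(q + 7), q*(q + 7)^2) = q + 7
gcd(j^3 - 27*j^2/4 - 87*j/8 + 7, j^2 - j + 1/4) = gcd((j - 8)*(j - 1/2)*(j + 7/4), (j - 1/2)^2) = j - 1/2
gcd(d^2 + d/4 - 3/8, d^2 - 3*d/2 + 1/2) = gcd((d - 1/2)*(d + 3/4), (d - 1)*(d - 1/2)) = d - 1/2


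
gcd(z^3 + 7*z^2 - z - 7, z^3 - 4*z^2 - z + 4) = z^2 - 1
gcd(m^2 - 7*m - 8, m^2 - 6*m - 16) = m - 8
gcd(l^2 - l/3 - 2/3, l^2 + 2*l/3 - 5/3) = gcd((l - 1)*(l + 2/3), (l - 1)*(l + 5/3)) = l - 1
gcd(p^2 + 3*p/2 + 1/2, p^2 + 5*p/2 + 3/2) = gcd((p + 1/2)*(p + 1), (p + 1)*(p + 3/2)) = p + 1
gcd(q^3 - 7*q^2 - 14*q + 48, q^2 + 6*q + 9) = q + 3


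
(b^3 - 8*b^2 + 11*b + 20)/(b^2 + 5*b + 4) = (b^2 - 9*b + 20)/(b + 4)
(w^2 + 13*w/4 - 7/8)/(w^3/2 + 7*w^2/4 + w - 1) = (8*w^2 + 26*w - 7)/(2*(2*w^3 + 7*w^2 + 4*w - 4))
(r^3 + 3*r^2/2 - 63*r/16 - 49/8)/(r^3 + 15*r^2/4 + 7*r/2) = (4*r^2 - r - 14)/(4*r*(r + 2))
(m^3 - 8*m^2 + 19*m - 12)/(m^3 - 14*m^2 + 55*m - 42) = (m^2 - 7*m + 12)/(m^2 - 13*m + 42)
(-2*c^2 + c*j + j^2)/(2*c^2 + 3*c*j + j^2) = (-c + j)/(c + j)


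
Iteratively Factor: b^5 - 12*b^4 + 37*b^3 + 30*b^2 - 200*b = (b - 5)*(b^4 - 7*b^3 + 2*b^2 + 40*b) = (b - 5)^2*(b^3 - 2*b^2 - 8*b) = (b - 5)^2*(b + 2)*(b^2 - 4*b) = b*(b - 5)^2*(b + 2)*(b - 4)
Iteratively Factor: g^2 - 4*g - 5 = (g + 1)*(g - 5)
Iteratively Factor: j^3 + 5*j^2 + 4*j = (j + 4)*(j^2 + j) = j*(j + 4)*(j + 1)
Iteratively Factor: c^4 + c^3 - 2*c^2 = (c - 1)*(c^3 + 2*c^2) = c*(c - 1)*(c^2 + 2*c) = c^2*(c - 1)*(c + 2)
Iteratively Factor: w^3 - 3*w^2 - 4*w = (w)*(w^2 - 3*w - 4) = w*(w + 1)*(w - 4)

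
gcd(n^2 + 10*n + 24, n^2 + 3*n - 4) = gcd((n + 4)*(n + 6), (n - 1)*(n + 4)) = n + 4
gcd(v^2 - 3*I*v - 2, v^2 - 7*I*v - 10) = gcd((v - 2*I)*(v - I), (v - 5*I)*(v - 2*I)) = v - 2*I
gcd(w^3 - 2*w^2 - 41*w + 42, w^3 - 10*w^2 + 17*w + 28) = w - 7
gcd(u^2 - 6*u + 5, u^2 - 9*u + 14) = 1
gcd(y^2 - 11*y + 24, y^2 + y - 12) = y - 3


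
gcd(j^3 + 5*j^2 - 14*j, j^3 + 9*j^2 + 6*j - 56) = j^2 + 5*j - 14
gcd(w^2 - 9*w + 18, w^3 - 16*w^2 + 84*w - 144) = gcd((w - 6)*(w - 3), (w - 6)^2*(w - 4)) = w - 6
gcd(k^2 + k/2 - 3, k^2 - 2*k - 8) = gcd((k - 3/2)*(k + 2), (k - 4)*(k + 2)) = k + 2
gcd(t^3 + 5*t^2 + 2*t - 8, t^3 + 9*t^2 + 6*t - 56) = t + 4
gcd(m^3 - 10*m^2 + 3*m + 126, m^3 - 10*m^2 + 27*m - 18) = m - 6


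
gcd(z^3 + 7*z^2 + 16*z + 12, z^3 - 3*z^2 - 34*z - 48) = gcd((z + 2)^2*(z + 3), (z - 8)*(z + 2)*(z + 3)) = z^2 + 5*z + 6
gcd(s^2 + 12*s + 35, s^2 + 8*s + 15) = s + 5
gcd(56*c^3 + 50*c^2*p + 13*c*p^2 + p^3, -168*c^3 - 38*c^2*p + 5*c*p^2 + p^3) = 28*c^2 + 11*c*p + p^2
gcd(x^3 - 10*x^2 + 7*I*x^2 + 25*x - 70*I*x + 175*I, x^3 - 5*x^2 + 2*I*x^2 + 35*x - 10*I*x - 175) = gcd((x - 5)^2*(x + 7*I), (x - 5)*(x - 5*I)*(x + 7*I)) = x^2 + x*(-5 + 7*I) - 35*I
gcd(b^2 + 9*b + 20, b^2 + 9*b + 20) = b^2 + 9*b + 20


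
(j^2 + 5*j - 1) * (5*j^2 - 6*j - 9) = 5*j^4 + 19*j^3 - 44*j^2 - 39*j + 9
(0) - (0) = 0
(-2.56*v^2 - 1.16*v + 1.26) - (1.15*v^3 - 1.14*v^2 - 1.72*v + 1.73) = -1.15*v^3 - 1.42*v^2 + 0.56*v - 0.47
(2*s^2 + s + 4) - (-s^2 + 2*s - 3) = 3*s^2 - s + 7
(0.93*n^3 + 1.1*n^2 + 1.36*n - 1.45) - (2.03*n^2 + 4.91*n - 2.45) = 0.93*n^3 - 0.93*n^2 - 3.55*n + 1.0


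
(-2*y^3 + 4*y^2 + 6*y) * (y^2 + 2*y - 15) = -2*y^5 + 44*y^3 - 48*y^2 - 90*y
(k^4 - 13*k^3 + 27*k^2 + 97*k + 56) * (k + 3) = k^5 - 10*k^4 - 12*k^3 + 178*k^2 + 347*k + 168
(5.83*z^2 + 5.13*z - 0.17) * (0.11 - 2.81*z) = -16.3823*z^3 - 13.774*z^2 + 1.042*z - 0.0187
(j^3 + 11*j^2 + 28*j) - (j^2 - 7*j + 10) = j^3 + 10*j^2 + 35*j - 10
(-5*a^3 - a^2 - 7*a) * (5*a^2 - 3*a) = -25*a^5 + 10*a^4 - 32*a^3 + 21*a^2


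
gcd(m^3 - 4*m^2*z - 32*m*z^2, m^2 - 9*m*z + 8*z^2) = -m + 8*z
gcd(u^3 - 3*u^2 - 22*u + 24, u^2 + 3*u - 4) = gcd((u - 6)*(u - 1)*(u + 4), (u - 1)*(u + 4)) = u^2 + 3*u - 4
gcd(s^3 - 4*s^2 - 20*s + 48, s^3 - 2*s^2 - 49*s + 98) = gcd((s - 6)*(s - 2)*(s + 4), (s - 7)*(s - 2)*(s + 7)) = s - 2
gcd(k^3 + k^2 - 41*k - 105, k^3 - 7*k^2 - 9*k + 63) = k^2 - 4*k - 21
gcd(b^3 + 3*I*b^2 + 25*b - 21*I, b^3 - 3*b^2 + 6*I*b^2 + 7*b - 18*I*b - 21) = b^2 + 6*I*b + 7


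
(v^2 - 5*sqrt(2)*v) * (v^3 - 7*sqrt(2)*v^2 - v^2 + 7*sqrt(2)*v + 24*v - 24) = v^5 - 12*sqrt(2)*v^4 - v^4 + 12*sqrt(2)*v^3 + 94*v^3 - 120*sqrt(2)*v^2 - 94*v^2 + 120*sqrt(2)*v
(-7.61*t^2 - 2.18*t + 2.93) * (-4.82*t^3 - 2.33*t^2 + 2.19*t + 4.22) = 36.6802*t^5 + 28.2389*t^4 - 25.7091*t^3 - 43.7153*t^2 - 2.7829*t + 12.3646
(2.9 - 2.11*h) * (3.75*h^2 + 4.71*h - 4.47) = -7.9125*h^3 + 0.936900000000001*h^2 + 23.0907*h - 12.963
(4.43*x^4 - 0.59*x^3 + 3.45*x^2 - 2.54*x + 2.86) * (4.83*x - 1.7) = 21.3969*x^5 - 10.3807*x^4 + 17.6665*x^3 - 18.1332*x^2 + 18.1318*x - 4.862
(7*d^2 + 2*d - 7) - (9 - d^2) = 8*d^2 + 2*d - 16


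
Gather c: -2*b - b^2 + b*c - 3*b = -b^2 + b*c - 5*b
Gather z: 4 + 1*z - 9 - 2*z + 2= -z - 3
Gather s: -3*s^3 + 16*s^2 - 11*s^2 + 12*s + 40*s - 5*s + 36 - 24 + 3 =-3*s^3 + 5*s^2 + 47*s + 15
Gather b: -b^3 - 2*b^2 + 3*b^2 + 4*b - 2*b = -b^3 + b^2 + 2*b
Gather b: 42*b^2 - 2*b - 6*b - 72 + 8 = 42*b^2 - 8*b - 64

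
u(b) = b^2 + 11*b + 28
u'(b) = 2*b + 11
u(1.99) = 53.85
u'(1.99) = 14.98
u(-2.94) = 4.30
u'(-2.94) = 5.12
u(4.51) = 97.95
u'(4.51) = 20.02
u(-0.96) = 18.36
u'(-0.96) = 9.08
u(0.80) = 37.44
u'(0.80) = 12.60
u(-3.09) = 3.56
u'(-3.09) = 4.82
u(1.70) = 49.59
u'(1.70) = 14.40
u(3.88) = 85.73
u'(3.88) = 18.76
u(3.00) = 70.00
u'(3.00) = 17.00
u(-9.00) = 10.00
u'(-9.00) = -7.00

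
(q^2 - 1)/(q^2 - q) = (q + 1)/q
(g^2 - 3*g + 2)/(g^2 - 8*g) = (g^2 - 3*g + 2)/(g*(g - 8))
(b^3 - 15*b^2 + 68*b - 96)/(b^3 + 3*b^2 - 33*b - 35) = (b^3 - 15*b^2 + 68*b - 96)/(b^3 + 3*b^2 - 33*b - 35)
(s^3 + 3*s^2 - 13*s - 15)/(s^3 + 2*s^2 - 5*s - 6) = (s^2 + 2*s - 15)/(s^2 + s - 6)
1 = 1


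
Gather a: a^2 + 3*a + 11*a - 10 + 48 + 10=a^2 + 14*a + 48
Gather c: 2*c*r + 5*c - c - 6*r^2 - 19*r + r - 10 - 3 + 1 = c*(2*r + 4) - 6*r^2 - 18*r - 12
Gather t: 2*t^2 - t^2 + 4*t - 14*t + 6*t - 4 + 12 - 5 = t^2 - 4*t + 3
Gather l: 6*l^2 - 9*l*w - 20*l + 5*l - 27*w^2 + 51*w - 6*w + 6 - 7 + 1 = 6*l^2 + l*(-9*w - 15) - 27*w^2 + 45*w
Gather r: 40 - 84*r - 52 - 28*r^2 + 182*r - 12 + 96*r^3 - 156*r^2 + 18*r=96*r^3 - 184*r^2 + 116*r - 24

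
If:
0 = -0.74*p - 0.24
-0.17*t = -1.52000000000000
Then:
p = -0.32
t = 8.94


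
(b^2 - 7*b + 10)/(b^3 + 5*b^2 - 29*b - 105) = (b - 2)/(b^2 + 10*b + 21)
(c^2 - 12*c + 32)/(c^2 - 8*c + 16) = (c - 8)/(c - 4)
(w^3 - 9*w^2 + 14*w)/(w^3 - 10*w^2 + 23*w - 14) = w/(w - 1)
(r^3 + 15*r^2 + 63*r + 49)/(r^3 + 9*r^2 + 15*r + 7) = (r + 7)/(r + 1)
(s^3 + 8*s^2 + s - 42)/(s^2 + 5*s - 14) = s + 3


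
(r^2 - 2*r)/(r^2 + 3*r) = (r - 2)/(r + 3)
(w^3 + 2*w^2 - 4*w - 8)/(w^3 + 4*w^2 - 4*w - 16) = (w + 2)/(w + 4)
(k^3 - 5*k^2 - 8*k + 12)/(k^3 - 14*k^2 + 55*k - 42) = (k + 2)/(k - 7)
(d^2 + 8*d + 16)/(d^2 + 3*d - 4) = (d + 4)/(d - 1)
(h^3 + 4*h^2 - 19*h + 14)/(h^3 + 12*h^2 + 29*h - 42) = (h - 2)/(h + 6)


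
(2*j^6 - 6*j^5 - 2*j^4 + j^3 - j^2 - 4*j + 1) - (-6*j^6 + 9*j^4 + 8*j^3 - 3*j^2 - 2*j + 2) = 8*j^6 - 6*j^5 - 11*j^4 - 7*j^3 + 2*j^2 - 2*j - 1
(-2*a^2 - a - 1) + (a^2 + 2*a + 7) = -a^2 + a + 6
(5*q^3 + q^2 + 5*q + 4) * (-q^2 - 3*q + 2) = -5*q^5 - 16*q^4 + 2*q^3 - 17*q^2 - 2*q + 8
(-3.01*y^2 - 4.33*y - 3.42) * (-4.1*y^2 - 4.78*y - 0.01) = 12.341*y^4 + 32.1408*y^3 + 34.7495*y^2 + 16.3909*y + 0.0342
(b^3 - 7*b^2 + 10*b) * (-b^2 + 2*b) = -b^5 + 9*b^4 - 24*b^3 + 20*b^2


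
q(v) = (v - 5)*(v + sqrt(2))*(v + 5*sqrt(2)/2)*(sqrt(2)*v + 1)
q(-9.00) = 6806.09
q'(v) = sqrt(2)*(v - 5)*(v + sqrt(2))*(v + 5*sqrt(2)/2) + (v - 5)*(v + sqrt(2))*(sqrt(2)*v + 1) + (v - 5)*(v + 5*sqrt(2)/2)*(sqrt(2)*v + 1) + (v + sqrt(2))*(v + 5*sqrt(2)/2)*(sqrt(2)*v + 1) = 4*sqrt(2)*v^3 - 15*sqrt(2)*v^2 + 24*v^2 - 80*v + 17*sqrt(2)*v - 85*sqrt(2)/2 + 5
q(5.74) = 447.73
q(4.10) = -257.61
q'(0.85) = -97.18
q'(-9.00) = -3449.59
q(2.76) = -288.63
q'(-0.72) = -15.48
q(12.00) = 26215.08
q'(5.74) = 785.33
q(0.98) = -103.69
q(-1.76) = -6.18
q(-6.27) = 1177.26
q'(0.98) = -101.94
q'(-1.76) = 21.18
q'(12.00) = 9449.74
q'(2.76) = -69.39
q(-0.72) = 0.20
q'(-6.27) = -989.06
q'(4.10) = 152.19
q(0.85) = -90.74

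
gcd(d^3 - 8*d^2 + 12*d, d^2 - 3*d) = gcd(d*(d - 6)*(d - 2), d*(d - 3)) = d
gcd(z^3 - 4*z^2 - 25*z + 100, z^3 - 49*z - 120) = z + 5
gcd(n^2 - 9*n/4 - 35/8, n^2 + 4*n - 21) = 1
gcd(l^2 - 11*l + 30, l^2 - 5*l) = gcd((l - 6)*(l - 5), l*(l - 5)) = l - 5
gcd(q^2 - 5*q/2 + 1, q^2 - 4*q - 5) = 1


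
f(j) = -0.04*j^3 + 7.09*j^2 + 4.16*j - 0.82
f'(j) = -0.12*j^2 + 14.18*j + 4.16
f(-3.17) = 58.51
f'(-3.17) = -42.00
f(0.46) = 2.59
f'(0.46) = 10.66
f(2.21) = 42.57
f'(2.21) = 34.91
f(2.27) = 44.69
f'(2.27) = 35.73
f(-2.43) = 31.51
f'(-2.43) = -31.01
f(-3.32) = 64.98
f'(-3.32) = -44.24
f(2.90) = 69.90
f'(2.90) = 44.27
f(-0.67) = -0.41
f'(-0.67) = -5.39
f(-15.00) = 1667.03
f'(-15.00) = -235.54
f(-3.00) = 51.59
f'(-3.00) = -39.46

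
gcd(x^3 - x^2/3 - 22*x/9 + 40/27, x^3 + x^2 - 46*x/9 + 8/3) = x^2 - 2*x + 8/9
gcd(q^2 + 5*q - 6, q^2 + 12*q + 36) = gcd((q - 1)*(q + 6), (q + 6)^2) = q + 6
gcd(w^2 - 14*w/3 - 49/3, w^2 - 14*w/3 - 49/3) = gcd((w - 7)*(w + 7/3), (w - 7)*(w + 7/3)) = w^2 - 14*w/3 - 49/3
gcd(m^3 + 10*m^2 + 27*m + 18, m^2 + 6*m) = m + 6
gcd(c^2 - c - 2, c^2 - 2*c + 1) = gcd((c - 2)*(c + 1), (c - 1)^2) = 1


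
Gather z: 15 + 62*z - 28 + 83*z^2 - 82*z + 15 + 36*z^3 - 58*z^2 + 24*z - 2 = 36*z^3 + 25*z^2 + 4*z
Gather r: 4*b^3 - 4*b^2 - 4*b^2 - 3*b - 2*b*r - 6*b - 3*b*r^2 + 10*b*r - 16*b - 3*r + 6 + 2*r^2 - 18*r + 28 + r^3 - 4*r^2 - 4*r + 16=4*b^3 - 8*b^2 - 25*b + r^3 + r^2*(-3*b - 2) + r*(8*b - 25) + 50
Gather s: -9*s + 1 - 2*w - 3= -9*s - 2*w - 2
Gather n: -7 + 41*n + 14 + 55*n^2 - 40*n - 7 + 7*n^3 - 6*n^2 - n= 7*n^3 + 49*n^2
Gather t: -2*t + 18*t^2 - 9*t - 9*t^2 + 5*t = 9*t^2 - 6*t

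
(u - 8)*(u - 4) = u^2 - 12*u + 32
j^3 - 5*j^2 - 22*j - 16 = (j - 8)*(j + 1)*(j + 2)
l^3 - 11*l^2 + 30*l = l*(l - 6)*(l - 5)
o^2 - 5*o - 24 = (o - 8)*(o + 3)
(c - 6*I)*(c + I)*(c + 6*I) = c^3 + I*c^2 + 36*c + 36*I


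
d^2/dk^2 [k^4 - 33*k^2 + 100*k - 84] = 12*k^2 - 66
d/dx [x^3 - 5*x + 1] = 3*x^2 - 5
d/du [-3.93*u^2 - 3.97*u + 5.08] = -7.86*u - 3.97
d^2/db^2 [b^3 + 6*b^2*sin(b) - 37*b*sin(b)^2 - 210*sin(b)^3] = -6*b^2*sin(b) + 24*b*cos(b) - 74*b*cos(2*b) + 6*b + 339*sin(b)/2 - 74*sin(2*b) - 945*sin(3*b)/2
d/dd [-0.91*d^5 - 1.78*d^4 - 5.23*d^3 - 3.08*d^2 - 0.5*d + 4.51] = -4.55*d^4 - 7.12*d^3 - 15.69*d^2 - 6.16*d - 0.5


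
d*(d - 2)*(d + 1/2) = d^3 - 3*d^2/2 - d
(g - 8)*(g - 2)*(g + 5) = g^3 - 5*g^2 - 34*g + 80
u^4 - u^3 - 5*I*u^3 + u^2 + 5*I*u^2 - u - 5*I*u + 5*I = (u - 5*I)*(u + I)*(-I*u + I)*(I*u + 1)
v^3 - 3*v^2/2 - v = v*(v - 2)*(v + 1/2)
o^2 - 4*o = o*(o - 4)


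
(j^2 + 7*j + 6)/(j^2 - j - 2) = (j + 6)/(j - 2)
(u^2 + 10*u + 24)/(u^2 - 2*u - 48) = (u + 4)/(u - 8)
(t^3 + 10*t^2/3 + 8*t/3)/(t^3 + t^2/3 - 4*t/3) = (t + 2)/(t - 1)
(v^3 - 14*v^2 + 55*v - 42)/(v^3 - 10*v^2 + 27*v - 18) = (v - 7)/(v - 3)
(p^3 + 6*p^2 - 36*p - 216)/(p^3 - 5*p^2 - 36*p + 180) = (p + 6)/(p - 5)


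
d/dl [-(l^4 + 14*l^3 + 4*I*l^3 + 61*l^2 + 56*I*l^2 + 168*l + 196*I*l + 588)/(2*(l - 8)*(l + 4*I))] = (-l^5 + l^4*(5 - 8*I) + l^3*(128 + 40*I) + l^2*(248 + 872*I) + l*(-1204 + 1952*I) - 5488 + 3864*I)/(l^4 + l^3*(-16 + 8*I) + l^2*(48 - 128*I) + l*(256 + 512*I) - 1024)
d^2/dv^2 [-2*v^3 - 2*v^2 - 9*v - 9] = -12*v - 4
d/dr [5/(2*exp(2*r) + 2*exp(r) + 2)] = (-5*exp(r) - 5/2)*exp(r)/(exp(2*r) + exp(r) + 1)^2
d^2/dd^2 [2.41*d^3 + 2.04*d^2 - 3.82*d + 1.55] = 14.46*d + 4.08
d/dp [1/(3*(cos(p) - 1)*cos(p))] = (-sin(p)/cos(p)^2 + 2*tan(p))/(3*(cos(p) - 1)^2)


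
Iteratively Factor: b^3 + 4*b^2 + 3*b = (b + 1)*(b^2 + 3*b) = (b + 1)*(b + 3)*(b)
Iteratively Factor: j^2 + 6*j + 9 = (j + 3)*(j + 3)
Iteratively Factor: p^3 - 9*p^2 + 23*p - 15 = (p - 1)*(p^2 - 8*p + 15) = (p - 5)*(p - 1)*(p - 3)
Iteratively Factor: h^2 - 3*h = (h - 3)*(h)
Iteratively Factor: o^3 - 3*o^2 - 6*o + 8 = (o - 4)*(o^2 + o - 2) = (o - 4)*(o - 1)*(o + 2)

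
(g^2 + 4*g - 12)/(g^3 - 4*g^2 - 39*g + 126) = (g - 2)/(g^2 - 10*g + 21)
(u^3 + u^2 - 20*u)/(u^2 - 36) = u*(u^2 + u - 20)/(u^2 - 36)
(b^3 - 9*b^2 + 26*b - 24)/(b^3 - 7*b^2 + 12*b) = (b - 2)/b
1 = 1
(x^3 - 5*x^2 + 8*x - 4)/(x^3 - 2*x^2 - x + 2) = (x - 2)/(x + 1)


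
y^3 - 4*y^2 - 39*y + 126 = (y - 7)*(y - 3)*(y + 6)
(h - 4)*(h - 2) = h^2 - 6*h + 8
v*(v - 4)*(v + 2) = v^3 - 2*v^2 - 8*v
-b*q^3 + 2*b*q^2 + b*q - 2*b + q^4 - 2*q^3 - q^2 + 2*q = (-b + q)*(q - 2)*(q - 1)*(q + 1)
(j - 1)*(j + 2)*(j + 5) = j^3 + 6*j^2 + 3*j - 10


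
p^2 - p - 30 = (p - 6)*(p + 5)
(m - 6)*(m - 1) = m^2 - 7*m + 6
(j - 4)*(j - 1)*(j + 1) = j^3 - 4*j^2 - j + 4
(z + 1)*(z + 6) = z^2 + 7*z + 6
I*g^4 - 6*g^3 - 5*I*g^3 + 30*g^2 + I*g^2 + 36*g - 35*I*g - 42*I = (g - 6)*(g - I)*(g + 7*I)*(I*g + I)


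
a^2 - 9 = (a - 3)*(a + 3)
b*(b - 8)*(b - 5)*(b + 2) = b^4 - 11*b^3 + 14*b^2 + 80*b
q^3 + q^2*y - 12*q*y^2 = q*(q - 3*y)*(q + 4*y)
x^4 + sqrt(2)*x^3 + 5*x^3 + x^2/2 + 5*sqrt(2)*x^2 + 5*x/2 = x*(x + 5)*(x + sqrt(2)/2)^2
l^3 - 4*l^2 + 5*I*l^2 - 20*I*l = l*(l - 4)*(l + 5*I)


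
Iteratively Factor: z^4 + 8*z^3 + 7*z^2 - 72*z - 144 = (z - 3)*(z^3 + 11*z^2 + 40*z + 48) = (z - 3)*(z + 4)*(z^2 + 7*z + 12) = (z - 3)*(z + 4)^2*(z + 3)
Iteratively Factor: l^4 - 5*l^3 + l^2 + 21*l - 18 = (l - 3)*(l^3 - 2*l^2 - 5*l + 6) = (l - 3)^2*(l^2 + l - 2) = (l - 3)^2*(l + 2)*(l - 1)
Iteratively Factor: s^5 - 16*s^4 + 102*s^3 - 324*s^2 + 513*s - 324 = (s - 4)*(s^4 - 12*s^3 + 54*s^2 - 108*s + 81) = (s - 4)*(s - 3)*(s^3 - 9*s^2 + 27*s - 27) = (s - 4)*(s - 3)^2*(s^2 - 6*s + 9) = (s - 4)*(s - 3)^3*(s - 3)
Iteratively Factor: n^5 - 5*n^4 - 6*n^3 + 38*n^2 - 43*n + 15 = (n - 5)*(n^4 - 6*n^2 + 8*n - 3) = (n - 5)*(n - 1)*(n^3 + n^2 - 5*n + 3) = (n - 5)*(n - 1)*(n + 3)*(n^2 - 2*n + 1) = (n - 5)*(n - 1)^2*(n + 3)*(n - 1)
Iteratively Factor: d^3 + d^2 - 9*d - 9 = (d + 3)*(d^2 - 2*d - 3) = (d + 1)*(d + 3)*(d - 3)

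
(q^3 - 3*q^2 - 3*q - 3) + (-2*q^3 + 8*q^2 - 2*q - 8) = -q^3 + 5*q^2 - 5*q - 11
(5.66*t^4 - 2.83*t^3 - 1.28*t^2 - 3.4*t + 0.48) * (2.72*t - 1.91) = 15.3952*t^5 - 18.5082*t^4 + 1.9237*t^3 - 6.8032*t^2 + 7.7996*t - 0.9168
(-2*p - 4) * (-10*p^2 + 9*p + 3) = 20*p^3 + 22*p^2 - 42*p - 12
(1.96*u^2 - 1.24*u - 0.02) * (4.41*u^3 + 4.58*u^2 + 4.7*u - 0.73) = 8.6436*u^5 + 3.5084*u^4 + 3.4446*u^3 - 7.3504*u^2 + 0.8112*u + 0.0146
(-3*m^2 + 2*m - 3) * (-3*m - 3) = 9*m^3 + 3*m^2 + 3*m + 9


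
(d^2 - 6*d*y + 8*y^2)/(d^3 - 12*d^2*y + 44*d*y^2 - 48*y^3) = 1/(d - 6*y)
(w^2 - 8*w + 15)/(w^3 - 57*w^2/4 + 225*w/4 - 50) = 4*(w - 3)/(4*w^2 - 37*w + 40)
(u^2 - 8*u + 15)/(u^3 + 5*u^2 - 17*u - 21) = (u - 5)/(u^2 + 8*u + 7)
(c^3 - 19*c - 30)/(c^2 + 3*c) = c - 3 - 10/c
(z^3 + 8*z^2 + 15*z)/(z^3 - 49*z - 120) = z/(z - 8)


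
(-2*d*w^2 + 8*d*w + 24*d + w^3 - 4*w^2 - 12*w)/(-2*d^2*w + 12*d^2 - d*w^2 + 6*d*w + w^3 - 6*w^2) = (w + 2)/(d + w)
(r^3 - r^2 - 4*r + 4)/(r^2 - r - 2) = (r^2 + r - 2)/(r + 1)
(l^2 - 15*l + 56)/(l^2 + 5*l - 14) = (l^2 - 15*l + 56)/(l^2 + 5*l - 14)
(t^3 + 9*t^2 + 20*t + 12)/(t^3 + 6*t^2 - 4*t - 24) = (t + 1)/(t - 2)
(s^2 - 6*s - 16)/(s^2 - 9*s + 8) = (s + 2)/(s - 1)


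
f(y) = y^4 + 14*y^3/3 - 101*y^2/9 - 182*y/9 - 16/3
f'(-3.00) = 65.11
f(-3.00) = -90.67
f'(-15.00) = -10033.56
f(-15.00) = 32648.00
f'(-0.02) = -19.77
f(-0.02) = -4.93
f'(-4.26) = 20.22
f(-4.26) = -154.28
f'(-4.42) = 7.09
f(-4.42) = -156.49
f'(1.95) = 18.91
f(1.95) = -38.38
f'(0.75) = -27.49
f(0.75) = -24.53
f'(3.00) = 146.44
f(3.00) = 40.00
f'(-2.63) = 62.88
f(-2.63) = -66.82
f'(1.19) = -20.37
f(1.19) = -35.42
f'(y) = 4*y^3 + 14*y^2 - 202*y/9 - 182/9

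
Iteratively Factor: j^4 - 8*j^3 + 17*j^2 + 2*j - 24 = (j + 1)*(j^3 - 9*j^2 + 26*j - 24) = (j - 2)*(j + 1)*(j^2 - 7*j + 12) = (j - 4)*(j - 2)*(j + 1)*(j - 3)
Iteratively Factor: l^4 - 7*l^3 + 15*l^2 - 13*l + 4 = (l - 4)*(l^3 - 3*l^2 + 3*l - 1) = (l - 4)*(l - 1)*(l^2 - 2*l + 1) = (l - 4)*(l - 1)^2*(l - 1)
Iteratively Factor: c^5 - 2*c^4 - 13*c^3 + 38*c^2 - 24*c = (c - 2)*(c^4 - 13*c^2 + 12*c) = (c - 3)*(c - 2)*(c^3 + 3*c^2 - 4*c) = c*(c - 3)*(c - 2)*(c^2 + 3*c - 4) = c*(c - 3)*(c - 2)*(c + 4)*(c - 1)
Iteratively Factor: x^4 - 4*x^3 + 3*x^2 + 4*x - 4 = (x - 2)*(x^3 - 2*x^2 - x + 2) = (x - 2)^2*(x^2 - 1) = (x - 2)^2*(x + 1)*(x - 1)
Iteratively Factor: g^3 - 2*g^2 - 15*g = (g + 3)*(g^2 - 5*g) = (g - 5)*(g + 3)*(g)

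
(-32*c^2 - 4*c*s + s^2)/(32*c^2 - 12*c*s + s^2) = (4*c + s)/(-4*c + s)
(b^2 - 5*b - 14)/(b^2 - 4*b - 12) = (b - 7)/(b - 6)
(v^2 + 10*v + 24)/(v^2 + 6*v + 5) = (v^2 + 10*v + 24)/(v^2 + 6*v + 5)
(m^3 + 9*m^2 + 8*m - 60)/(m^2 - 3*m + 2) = (m^2 + 11*m + 30)/(m - 1)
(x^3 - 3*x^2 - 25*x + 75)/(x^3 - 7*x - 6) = (x^2 - 25)/(x^2 + 3*x + 2)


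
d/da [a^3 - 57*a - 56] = 3*a^2 - 57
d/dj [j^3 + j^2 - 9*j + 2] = 3*j^2 + 2*j - 9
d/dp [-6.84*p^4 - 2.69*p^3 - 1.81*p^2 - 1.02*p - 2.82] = -27.36*p^3 - 8.07*p^2 - 3.62*p - 1.02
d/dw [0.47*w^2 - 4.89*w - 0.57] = 0.94*w - 4.89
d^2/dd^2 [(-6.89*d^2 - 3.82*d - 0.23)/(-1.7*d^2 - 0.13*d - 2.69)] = (19.03422*d^3 - 185.05962*d^2 - 104.50818*d + 94.945944)/(4.913*d^6 + 1.1271*d^5 + 23.40849*d^4 + 3.569137*d^3 + 37.040493*d^2 + 2.822079*d + 19.465109)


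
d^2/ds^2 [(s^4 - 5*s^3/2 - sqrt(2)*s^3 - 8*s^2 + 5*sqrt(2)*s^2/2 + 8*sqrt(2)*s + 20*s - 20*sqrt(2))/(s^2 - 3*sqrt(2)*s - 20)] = 2*(s^6 - 9*sqrt(2)*s^5 - 6*s^4 - 60*s^3 + 426*sqrt(2)*s^3 - 360*sqrt(2)*s^2 + 1560*s^2 - 1440*s - 720*sqrt(2)*s - 4160 - 960*sqrt(2))/(s^6 - 9*sqrt(2)*s^5 - 6*s^4 + 306*sqrt(2)*s^3 + 120*s^2 - 3600*sqrt(2)*s - 8000)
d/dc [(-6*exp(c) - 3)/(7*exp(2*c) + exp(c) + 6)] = 3*((2*exp(c) + 1)*(14*exp(c) + 1) - 14*exp(2*c) - 2*exp(c) - 12)*exp(c)/(7*exp(2*c) + exp(c) + 6)^2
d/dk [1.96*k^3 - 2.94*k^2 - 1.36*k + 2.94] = 5.88*k^2 - 5.88*k - 1.36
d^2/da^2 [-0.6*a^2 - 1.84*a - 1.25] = -1.20000000000000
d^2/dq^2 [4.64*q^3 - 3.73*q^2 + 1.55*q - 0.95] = 27.84*q - 7.46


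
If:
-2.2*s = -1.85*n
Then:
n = 1.18918918918919*s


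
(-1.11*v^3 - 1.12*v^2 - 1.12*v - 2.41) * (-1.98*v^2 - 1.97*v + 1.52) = 2.1978*v^5 + 4.4043*v^4 + 2.7368*v^3 + 5.2758*v^2 + 3.0453*v - 3.6632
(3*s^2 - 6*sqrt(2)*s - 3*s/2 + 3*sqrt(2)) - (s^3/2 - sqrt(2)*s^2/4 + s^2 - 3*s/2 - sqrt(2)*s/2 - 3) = -s^3/2 + sqrt(2)*s^2/4 + 2*s^2 - 11*sqrt(2)*s/2 + 3 + 3*sqrt(2)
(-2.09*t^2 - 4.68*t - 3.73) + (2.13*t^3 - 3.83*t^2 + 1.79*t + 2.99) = 2.13*t^3 - 5.92*t^2 - 2.89*t - 0.74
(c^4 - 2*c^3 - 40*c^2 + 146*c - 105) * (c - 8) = c^5 - 10*c^4 - 24*c^3 + 466*c^2 - 1273*c + 840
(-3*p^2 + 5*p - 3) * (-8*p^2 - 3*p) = 24*p^4 - 31*p^3 + 9*p^2 + 9*p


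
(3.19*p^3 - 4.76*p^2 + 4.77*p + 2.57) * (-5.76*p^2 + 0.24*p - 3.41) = -18.3744*p^5 + 28.1832*p^4 - 39.4955*p^3 + 2.5732*p^2 - 15.6489*p - 8.7637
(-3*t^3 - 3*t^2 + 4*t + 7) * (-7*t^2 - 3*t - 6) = 21*t^5 + 30*t^4 - t^3 - 43*t^2 - 45*t - 42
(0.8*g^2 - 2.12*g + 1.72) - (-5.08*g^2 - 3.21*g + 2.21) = 5.88*g^2 + 1.09*g - 0.49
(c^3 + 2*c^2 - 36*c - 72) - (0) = c^3 + 2*c^2 - 36*c - 72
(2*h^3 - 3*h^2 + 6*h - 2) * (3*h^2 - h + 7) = 6*h^5 - 11*h^4 + 35*h^3 - 33*h^2 + 44*h - 14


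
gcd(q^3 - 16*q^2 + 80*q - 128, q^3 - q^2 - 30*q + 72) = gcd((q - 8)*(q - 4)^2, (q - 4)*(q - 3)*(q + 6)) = q - 4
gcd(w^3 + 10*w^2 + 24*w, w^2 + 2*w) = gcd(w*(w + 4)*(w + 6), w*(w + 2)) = w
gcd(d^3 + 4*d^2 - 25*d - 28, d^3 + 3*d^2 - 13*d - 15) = d + 1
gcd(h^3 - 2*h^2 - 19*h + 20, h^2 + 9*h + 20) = h + 4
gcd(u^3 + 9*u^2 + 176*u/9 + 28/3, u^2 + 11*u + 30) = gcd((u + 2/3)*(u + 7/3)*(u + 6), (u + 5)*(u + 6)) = u + 6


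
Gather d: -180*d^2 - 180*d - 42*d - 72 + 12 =-180*d^2 - 222*d - 60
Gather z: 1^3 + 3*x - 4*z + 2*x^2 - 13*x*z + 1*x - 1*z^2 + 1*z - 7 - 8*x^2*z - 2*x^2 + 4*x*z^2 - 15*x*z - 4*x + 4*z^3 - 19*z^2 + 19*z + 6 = 4*z^3 + z^2*(4*x - 20) + z*(-8*x^2 - 28*x + 16)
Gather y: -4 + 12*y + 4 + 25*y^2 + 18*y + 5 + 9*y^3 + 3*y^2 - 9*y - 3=9*y^3 + 28*y^2 + 21*y + 2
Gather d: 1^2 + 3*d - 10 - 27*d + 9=-24*d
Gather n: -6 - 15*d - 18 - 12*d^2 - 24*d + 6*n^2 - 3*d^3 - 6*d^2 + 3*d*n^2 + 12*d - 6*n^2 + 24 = -3*d^3 - 18*d^2 + 3*d*n^2 - 27*d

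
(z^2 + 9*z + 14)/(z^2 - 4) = (z + 7)/(z - 2)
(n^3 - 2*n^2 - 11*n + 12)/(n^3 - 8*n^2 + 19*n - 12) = (n + 3)/(n - 3)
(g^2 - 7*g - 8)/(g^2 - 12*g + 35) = (g^2 - 7*g - 8)/(g^2 - 12*g + 35)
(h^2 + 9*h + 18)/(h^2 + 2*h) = (h^2 + 9*h + 18)/(h*(h + 2))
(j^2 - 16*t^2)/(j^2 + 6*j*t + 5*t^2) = (j^2 - 16*t^2)/(j^2 + 6*j*t + 5*t^2)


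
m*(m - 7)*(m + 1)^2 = m^4 - 5*m^3 - 13*m^2 - 7*m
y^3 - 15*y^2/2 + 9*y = y*(y - 6)*(y - 3/2)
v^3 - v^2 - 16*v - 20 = (v - 5)*(v + 2)^2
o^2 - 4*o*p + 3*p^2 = (o - 3*p)*(o - p)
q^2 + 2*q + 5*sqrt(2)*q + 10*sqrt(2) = (q + 2)*(q + 5*sqrt(2))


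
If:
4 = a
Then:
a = 4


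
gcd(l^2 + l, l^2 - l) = l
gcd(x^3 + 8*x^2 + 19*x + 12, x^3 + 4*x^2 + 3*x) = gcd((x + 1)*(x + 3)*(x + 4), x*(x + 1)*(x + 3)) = x^2 + 4*x + 3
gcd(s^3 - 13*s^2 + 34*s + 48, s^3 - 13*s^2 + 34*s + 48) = s^3 - 13*s^2 + 34*s + 48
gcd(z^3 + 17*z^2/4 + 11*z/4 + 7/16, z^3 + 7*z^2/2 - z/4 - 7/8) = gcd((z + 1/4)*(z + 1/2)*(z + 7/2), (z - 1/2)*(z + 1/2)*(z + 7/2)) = z^2 + 4*z + 7/4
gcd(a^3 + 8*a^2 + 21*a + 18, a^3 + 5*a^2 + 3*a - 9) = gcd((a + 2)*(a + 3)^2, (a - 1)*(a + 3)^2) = a^2 + 6*a + 9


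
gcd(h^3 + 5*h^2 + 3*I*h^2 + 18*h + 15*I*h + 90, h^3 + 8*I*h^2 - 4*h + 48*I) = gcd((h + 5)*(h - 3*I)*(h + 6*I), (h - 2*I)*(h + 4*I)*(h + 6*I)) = h + 6*I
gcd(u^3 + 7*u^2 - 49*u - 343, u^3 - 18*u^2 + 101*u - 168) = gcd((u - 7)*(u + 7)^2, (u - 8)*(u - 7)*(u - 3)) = u - 7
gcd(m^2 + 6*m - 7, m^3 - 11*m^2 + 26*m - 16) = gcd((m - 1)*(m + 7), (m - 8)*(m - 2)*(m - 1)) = m - 1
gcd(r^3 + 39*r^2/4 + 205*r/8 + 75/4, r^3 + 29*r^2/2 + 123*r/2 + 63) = r + 6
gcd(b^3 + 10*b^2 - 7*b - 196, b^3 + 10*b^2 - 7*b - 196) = b^3 + 10*b^2 - 7*b - 196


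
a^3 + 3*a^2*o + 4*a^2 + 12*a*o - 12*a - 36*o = (a - 2)*(a + 6)*(a + 3*o)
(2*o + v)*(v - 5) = 2*o*v - 10*o + v^2 - 5*v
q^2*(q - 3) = q^3 - 3*q^2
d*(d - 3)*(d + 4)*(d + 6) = d^4 + 7*d^3 - 6*d^2 - 72*d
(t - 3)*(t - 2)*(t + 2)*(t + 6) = t^4 + 3*t^3 - 22*t^2 - 12*t + 72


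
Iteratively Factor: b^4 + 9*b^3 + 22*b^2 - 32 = (b + 4)*(b^3 + 5*b^2 + 2*b - 8) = (b + 4)^2*(b^2 + b - 2) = (b - 1)*(b + 4)^2*(b + 2)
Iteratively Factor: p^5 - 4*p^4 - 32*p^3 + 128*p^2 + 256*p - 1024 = (p - 4)*(p^4 - 32*p^2 + 256) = (p - 4)^2*(p^3 + 4*p^2 - 16*p - 64) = (p - 4)^2*(p + 4)*(p^2 - 16) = (p - 4)^3*(p + 4)*(p + 4)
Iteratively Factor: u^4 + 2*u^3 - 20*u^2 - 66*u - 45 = (u - 5)*(u^3 + 7*u^2 + 15*u + 9) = (u - 5)*(u + 1)*(u^2 + 6*u + 9) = (u - 5)*(u + 1)*(u + 3)*(u + 3)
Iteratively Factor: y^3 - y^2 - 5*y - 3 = (y + 1)*(y^2 - 2*y - 3) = (y - 3)*(y + 1)*(y + 1)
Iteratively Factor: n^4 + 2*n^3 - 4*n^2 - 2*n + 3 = (n + 3)*(n^3 - n^2 - n + 1) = (n - 1)*(n + 3)*(n^2 - 1) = (n - 1)*(n + 1)*(n + 3)*(n - 1)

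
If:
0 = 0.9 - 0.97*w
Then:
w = 0.93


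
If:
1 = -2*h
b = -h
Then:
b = 1/2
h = -1/2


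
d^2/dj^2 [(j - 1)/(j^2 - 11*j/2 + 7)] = 4*((13 - 6*j)*(2*j^2 - 11*j + 14) + (j - 1)*(4*j - 11)^2)/(2*j^2 - 11*j + 14)^3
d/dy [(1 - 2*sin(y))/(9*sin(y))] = -cos(y)/(9*sin(y)^2)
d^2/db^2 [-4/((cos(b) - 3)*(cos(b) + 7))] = 4*(4*sin(b)^4 - 102*sin(b)^2 + 69*cos(b) + 3*cos(3*b) + 24)/((cos(b) - 3)^3*(cos(b) + 7)^3)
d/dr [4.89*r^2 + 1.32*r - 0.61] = 9.78*r + 1.32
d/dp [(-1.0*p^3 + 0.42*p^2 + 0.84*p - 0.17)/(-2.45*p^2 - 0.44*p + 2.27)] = (2.45*p^4 + 0.88*p^3 - 4.9368*p^2 + 1.0738*p + 1.832)/(6.0025*p^4 + 2.156*p^3 - 10.9294*p^2 - 1.9976*p + 5.1529)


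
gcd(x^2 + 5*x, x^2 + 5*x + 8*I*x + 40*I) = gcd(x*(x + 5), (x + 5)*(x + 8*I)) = x + 5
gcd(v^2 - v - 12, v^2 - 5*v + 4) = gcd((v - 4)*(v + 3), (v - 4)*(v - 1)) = v - 4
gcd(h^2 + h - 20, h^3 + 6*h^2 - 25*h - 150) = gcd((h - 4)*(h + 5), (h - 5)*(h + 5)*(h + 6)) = h + 5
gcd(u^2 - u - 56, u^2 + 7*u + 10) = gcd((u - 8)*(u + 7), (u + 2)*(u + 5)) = 1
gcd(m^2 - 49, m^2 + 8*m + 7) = m + 7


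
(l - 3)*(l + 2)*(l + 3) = l^3 + 2*l^2 - 9*l - 18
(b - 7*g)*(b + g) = b^2 - 6*b*g - 7*g^2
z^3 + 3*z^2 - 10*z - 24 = (z - 3)*(z + 2)*(z + 4)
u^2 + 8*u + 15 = (u + 3)*(u + 5)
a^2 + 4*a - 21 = (a - 3)*(a + 7)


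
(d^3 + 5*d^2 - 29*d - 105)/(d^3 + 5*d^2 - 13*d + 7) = (d^2 - 2*d - 15)/(d^2 - 2*d + 1)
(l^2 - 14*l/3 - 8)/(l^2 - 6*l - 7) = (-l^2 + 14*l/3 + 8)/(-l^2 + 6*l + 7)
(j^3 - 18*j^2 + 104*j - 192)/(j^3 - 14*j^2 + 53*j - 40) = (j^2 - 10*j + 24)/(j^2 - 6*j + 5)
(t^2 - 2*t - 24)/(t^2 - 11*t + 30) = (t + 4)/(t - 5)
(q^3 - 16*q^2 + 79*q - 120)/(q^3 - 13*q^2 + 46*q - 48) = (q - 5)/(q - 2)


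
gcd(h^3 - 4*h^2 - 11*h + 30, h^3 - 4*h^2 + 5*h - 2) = h - 2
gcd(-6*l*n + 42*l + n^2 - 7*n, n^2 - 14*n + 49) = n - 7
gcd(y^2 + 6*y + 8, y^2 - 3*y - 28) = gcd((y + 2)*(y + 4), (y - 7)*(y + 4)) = y + 4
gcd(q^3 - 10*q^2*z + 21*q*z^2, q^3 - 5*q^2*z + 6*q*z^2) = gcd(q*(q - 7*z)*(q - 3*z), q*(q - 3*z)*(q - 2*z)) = -q^2 + 3*q*z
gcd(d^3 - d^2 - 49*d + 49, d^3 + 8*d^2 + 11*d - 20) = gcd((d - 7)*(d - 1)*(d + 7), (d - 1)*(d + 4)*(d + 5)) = d - 1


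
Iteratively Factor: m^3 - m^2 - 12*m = (m)*(m^2 - m - 12) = m*(m - 4)*(m + 3)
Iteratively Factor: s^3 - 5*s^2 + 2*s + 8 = (s - 2)*(s^2 - 3*s - 4) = (s - 4)*(s - 2)*(s + 1)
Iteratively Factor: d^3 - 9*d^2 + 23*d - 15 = (d - 1)*(d^2 - 8*d + 15) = (d - 3)*(d - 1)*(d - 5)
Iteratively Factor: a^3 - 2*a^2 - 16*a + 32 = (a + 4)*(a^2 - 6*a + 8) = (a - 4)*(a + 4)*(a - 2)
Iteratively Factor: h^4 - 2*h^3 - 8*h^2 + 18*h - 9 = (h - 3)*(h^3 + h^2 - 5*h + 3) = (h - 3)*(h + 3)*(h^2 - 2*h + 1) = (h - 3)*(h - 1)*(h + 3)*(h - 1)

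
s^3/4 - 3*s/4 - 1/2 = (s/4 + 1/4)*(s - 2)*(s + 1)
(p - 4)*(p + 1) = p^2 - 3*p - 4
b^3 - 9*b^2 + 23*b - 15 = (b - 5)*(b - 3)*(b - 1)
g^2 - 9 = (g - 3)*(g + 3)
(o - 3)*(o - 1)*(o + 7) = o^3 + 3*o^2 - 25*o + 21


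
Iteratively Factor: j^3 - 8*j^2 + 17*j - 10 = (j - 2)*(j^2 - 6*j + 5) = (j - 5)*(j - 2)*(j - 1)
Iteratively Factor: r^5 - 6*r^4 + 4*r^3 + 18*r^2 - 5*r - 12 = (r + 1)*(r^4 - 7*r^3 + 11*r^2 + 7*r - 12) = (r - 3)*(r + 1)*(r^3 - 4*r^2 - r + 4) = (r - 4)*(r - 3)*(r + 1)*(r^2 - 1) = (r - 4)*(r - 3)*(r - 1)*(r + 1)*(r + 1)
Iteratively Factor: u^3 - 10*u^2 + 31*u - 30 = (u - 3)*(u^2 - 7*u + 10) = (u - 3)*(u - 2)*(u - 5)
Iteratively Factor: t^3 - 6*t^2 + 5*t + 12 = (t - 4)*(t^2 - 2*t - 3) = (t - 4)*(t - 3)*(t + 1)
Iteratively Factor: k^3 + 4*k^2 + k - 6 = (k - 1)*(k^2 + 5*k + 6) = (k - 1)*(k + 3)*(k + 2)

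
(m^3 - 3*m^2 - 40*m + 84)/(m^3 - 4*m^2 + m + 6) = (m^2 - m - 42)/(m^2 - 2*m - 3)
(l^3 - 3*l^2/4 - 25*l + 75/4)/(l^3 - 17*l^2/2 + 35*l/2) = (4*l^2 + 17*l - 15)/(2*l*(2*l - 7))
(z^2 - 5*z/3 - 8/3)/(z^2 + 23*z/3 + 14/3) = (3*z^2 - 5*z - 8)/(3*z^2 + 23*z + 14)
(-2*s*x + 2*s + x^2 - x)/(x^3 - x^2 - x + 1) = (-2*s + x)/(x^2 - 1)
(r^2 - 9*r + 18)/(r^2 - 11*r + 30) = (r - 3)/(r - 5)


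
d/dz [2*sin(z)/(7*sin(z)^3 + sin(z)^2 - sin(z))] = -2*(14*sin(z) + 1)*cos(z)/(7*sin(z)^2 + sin(z) - 1)^2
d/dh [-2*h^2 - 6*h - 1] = -4*h - 6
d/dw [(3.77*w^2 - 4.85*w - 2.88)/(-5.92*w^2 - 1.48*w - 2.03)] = (-34.2916*w^2 - 49.4054*w + 5.5831)/(35.0464*w^4 + 17.5232*w^3 + 26.2256*w^2 + 6.0088*w + 4.1209)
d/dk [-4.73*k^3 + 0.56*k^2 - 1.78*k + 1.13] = -14.19*k^2 + 1.12*k - 1.78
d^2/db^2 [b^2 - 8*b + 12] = 2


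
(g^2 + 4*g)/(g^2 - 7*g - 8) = g*(g + 4)/(g^2 - 7*g - 8)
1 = 1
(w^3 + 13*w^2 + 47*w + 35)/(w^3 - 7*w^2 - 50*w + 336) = (w^2 + 6*w + 5)/(w^2 - 14*w + 48)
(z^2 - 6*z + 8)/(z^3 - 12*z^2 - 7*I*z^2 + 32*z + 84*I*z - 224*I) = (z - 2)/(z^2 - z*(8 + 7*I) + 56*I)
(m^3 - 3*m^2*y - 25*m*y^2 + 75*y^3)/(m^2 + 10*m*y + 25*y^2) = (m^2 - 8*m*y + 15*y^2)/(m + 5*y)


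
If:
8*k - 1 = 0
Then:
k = 1/8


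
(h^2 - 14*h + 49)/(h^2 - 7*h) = (h - 7)/h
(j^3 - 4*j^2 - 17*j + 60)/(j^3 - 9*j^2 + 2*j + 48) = (j^2 - j - 20)/(j^2 - 6*j - 16)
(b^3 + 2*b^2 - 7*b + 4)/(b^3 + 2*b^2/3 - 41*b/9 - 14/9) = 9*(b^3 + 2*b^2 - 7*b + 4)/(9*b^3 + 6*b^2 - 41*b - 14)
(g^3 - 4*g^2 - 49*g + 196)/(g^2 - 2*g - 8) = (g^2 - 49)/(g + 2)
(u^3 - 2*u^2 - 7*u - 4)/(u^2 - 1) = (u^2 - 3*u - 4)/(u - 1)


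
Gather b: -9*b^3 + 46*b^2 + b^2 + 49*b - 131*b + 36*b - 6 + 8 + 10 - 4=-9*b^3 + 47*b^2 - 46*b + 8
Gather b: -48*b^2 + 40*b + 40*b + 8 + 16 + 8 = -48*b^2 + 80*b + 32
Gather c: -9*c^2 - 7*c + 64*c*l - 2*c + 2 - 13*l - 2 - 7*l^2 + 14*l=-9*c^2 + c*(64*l - 9) - 7*l^2 + l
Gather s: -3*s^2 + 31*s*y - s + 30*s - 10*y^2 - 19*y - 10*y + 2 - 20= -3*s^2 + s*(31*y + 29) - 10*y^2 - 29*y - 18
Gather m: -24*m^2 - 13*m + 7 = -24*m^2 - 13*m + 7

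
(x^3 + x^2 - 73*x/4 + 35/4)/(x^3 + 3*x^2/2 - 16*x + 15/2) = (x - 7/2)/(x - 3)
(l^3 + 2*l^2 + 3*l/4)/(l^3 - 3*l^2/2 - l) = (l + 3/2)/(l - 2)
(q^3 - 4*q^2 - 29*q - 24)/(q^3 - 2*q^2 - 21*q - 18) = (q - 8)/(q - 6)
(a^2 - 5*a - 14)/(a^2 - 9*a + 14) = (a + 2)/(a - 2)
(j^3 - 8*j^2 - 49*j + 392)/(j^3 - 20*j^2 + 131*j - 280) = (j + 7)/(j - 5)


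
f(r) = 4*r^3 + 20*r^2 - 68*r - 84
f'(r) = 12*r^2 + 40*r - 68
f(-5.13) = 251.16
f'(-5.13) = 42.60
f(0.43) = -109.22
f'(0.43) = -48.58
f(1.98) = -109.18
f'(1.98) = 58.24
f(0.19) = -96.17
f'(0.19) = -59.97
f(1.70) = -122.15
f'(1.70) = 34.68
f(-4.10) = 255.32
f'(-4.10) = -30.28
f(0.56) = -115.11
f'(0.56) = -41.84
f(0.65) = -118.65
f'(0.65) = -36.93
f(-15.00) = -8064.00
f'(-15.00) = 2032.00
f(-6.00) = 180.00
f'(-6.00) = 124.00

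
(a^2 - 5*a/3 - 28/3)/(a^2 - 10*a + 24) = (a + 7/3)/(a - 6)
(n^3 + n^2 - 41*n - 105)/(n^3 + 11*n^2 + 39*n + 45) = (n - 7)/(n + 3)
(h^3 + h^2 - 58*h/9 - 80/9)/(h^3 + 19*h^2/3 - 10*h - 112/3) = (h + 5/3)/(h + 7)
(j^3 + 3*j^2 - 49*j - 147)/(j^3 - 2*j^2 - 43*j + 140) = (j^2 - 4*j - 21)/(j^2 - 9*j + 20)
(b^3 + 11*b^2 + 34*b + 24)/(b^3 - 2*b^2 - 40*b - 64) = (b^2 + 7*b + 6)/(b^2 - 6*b - 16)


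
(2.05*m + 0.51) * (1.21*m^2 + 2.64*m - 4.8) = 2.4805*m^3 + 6.0291*m^2 - 8.4936*m - 2.448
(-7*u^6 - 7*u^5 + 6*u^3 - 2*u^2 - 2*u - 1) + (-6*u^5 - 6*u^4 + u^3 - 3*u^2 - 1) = -7*u^6 - 13*u^5 - 6*u^4 + 7*u^3 - 5*u^2 - 2*u - 2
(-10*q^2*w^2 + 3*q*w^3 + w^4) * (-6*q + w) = 60*q^3*w^2 - 28*q^2*w^3 - 3*q*w^4 + w^5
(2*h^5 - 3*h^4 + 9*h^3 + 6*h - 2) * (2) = 4*h^5 - 6*h^4 + 18*h^3 + 12*h - 4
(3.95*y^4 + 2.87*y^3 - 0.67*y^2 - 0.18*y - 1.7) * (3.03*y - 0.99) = 11.9685*y^5 + 4.7856*y^4 - 4.8714*y^3 + 0.1179*y^2 - 4.9728*y + 1.683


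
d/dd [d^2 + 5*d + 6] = 2*d + 5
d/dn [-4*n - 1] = -4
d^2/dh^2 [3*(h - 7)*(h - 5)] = 6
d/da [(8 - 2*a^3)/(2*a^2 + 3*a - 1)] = 2*(-3*a^2*(2*a^2 + 3*a - 1) + (4*a + 3)*(a^3 - 4))/(2*a^2 + 3*a - 1)^2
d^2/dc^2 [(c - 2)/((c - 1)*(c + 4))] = 2*(c^3 - 6*c^2 - 6*c - 14)/(c^6 + 9*c^5 + 15*c^4 - 45*c^3 - 60*c^2 + 144*c - 64)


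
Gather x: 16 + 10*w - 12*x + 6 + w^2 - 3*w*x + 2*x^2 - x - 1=w^2 + 10*w + 2*x^2 + x*(-3*w - 13) + 21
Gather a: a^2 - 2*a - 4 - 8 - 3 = a^2 - 2*a - 15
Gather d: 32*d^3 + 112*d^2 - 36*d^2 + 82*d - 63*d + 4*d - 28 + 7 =32*d^3 + 76*d^2 + 23*d - 21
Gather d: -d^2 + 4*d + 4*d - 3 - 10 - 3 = -d^2 + 8*d - 16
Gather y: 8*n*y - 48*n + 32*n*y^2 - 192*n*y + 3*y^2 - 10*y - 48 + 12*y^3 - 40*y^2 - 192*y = -48*n + 12*y^3 + y^2*(32*n - 37) + y*(-184*n - 202) - 48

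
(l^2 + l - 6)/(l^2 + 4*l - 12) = (l + 3)/(l + 6)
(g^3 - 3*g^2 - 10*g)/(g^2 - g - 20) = g*(g + 2)/(g + 4)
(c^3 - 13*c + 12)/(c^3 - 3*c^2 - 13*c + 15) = (c^2 + c - 12)/(c^2 - 2*c - 15)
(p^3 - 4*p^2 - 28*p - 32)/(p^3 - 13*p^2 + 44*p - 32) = (p^2 + 4*p + 4)/(p^2 - 5*p + 4)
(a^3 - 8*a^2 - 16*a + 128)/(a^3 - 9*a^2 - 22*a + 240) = (a^2 - 16)/(a^2 - a - 30)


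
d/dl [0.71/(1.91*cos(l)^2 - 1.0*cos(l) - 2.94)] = (2.7122*cos(l) - 0.71)*sin(l)/(-1.91*cos(l)^2 + 1.0*cos(l) + 2.94)^2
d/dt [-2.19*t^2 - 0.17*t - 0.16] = -4.38*t - 0.17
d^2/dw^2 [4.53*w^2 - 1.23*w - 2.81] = 9.06000000000000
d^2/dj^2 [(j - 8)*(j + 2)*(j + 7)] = 6*j + 2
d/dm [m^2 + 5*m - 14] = 2*m + 5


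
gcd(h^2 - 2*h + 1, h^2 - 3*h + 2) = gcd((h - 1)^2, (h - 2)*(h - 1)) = h - 1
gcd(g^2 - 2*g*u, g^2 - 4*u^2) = -g + 2*u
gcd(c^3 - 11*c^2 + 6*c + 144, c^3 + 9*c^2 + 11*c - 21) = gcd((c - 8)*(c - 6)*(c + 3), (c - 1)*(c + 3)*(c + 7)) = c + 3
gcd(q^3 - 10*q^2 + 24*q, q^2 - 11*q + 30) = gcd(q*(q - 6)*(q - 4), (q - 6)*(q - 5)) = q - 6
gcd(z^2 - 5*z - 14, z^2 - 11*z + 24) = 1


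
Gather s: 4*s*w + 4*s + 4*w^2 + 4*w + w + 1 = s*(4*w + 4) + 4*w^2 + 5*w + 1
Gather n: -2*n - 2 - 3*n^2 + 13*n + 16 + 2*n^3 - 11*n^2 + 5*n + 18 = 2*n^3 - 14*n^2 + 16*n + 32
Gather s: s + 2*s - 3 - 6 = 3*s - 9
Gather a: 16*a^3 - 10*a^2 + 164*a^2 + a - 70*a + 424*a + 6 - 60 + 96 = 16*a^3 + 154*a^2 + 355*a + 42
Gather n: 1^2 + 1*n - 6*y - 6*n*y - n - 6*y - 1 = -6*n*y - 12*y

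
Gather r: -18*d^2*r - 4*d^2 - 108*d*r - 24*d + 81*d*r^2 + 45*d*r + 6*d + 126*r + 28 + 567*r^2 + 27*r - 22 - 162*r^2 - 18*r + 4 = -4*d^2 - 18*d + r^2*(81*d + 405) + r*(-18*d^2 - 63*d + 135) + 10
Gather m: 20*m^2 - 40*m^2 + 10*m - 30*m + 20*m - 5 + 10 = 5 - 20*m^2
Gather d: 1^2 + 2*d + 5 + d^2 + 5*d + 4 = d^2 + 7*d + 10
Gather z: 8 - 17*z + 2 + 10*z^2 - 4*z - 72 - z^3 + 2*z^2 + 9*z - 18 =-z^3 + 12*z^2 - 12*z - 80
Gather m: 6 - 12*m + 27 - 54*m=33 - 66*m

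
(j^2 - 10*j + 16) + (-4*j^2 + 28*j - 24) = -3*j^2 + 18*j - 8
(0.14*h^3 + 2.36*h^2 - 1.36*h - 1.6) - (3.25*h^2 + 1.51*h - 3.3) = 0.14*h^3 - 0.89*h^2 - 2.87*h + 1.7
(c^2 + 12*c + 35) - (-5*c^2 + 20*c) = 6*c^2 - 8*c + 35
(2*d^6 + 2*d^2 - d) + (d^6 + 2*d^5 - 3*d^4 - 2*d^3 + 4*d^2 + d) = 3*d^6 + 2*d^5 - 3*d^4 - 2*d^3 + 6*d^2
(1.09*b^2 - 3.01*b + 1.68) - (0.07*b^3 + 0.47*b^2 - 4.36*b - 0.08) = -0.07*b^3 + 0.62*b^2 + 1.35*b + 1.76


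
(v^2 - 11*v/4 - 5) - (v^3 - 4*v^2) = -v^3 + 5*v^2 - 11*v/4 - 5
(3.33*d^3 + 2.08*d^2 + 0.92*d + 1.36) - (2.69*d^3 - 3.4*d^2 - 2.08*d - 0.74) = 0.64*d^3 + 5.48*d^2 + 3.0*d + 2.1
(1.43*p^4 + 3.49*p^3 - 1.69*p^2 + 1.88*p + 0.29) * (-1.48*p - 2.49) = -2.1164*p^5 - 8.7259*p^4 - 6.1889*p^3 + 1.4257*p^2 - 5.1104*p - 0.7221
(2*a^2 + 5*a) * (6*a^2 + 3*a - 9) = 12*a^4 + 36*a^3 - 3*a^2 - 45*a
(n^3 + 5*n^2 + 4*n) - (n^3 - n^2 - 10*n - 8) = 6*n^2 + 14*n + 8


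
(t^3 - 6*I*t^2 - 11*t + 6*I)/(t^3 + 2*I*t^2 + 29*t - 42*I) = (t - I)/(t + 7*I)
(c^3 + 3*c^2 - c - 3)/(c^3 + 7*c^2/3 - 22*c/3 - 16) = 3*(c^2 - 1)/(3*c^2 - 2*c - 16)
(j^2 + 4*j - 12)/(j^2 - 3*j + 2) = (j + 6)/(j - 1)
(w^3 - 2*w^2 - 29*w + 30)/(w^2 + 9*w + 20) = (w^2 - 7*w + 6)/(w + 4)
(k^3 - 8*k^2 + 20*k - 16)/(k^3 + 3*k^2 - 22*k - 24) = (k^2 - 4*k + 4)/(k^2 + 7*k + 6)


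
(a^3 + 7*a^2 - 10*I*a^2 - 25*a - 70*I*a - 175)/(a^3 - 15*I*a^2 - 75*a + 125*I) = (a + 7)/(a - 5*I)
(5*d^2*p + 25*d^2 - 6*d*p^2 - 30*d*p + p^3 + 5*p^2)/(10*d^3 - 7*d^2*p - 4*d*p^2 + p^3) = (p + 5)/(2*d + p)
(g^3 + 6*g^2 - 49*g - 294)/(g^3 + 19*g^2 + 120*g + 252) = (g - 7)/(g + 6)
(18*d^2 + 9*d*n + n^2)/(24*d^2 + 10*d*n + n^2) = (3*d + n)/(4*d + n)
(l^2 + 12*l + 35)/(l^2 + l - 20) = (l + 7)/(l - 4)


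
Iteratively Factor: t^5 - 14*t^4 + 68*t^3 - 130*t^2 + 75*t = (t - 1)*(t^4 - 13*t^3 + 55*t^2 - 75*t) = (t - 5)*(t - 1)*(t^3 - 8*t^2 + 15*t) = (t - 5)*(t - 3)*(t - 1)*(t^2 - 5*t) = (t - 5)^2*(t - 3)*(t - 1)*(t)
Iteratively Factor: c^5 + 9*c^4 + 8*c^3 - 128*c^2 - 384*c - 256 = (c - 4)*(c^4 + 13*c^3 + 60*c^2 + 112*c + 64) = (c - 4)*(c + 4)*(c^3 + 9*c^2 + 24*c + 16) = (c - 4)*(c + 4)^2*(c^2 + 5*c + 4) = (c - 4)*(c + 1)*(c + 4)^2*(c + 4)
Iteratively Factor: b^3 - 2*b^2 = (b)*(b^2 - 2*b) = b*(b - 2)*(b)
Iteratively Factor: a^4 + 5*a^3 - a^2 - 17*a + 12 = (a + 3)*(a^3 + 2*a^2 - 7*a + 4) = (a - 1)*(a + 3)*(a^2 + 3*a - 4) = (a - 1)*(a + 3)*(a + 4)*(a - 1)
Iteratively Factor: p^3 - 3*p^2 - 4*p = (p)*(p^2 - 3*p - 4) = p*(p + 1)*(p - 4)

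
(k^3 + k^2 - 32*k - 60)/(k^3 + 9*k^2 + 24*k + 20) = (k - 6)/(k + 2)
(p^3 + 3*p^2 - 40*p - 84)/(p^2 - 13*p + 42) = (p^2 + 9*p + 14)/(p - 7)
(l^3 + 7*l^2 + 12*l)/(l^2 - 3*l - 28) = l*(l + 3)/(l - 7)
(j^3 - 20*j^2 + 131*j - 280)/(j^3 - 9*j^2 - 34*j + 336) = (j - 5)/(j + 6)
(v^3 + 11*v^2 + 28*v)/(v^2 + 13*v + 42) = v*(v + 4)/(v + 6)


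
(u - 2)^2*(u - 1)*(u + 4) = u^4 - u^3 - 12*u^2 + 28*u - 16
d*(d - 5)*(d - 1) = d^3 - 6*d^2 + 5*d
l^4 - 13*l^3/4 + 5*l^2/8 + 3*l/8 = l*(l - 3)*(l - 1/2)*(l + 1/4)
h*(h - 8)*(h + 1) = h^3 - 7*h^2 - 8*h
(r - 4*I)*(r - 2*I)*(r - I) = r^3 - 7*I*r^2 - 14*r + 8*I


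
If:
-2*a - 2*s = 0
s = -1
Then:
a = 1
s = -1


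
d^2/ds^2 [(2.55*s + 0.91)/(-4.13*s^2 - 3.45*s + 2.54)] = (-(2.55*s + 0.91)*(8.26*s + 3.45)*(16.52*s + 6.9) + (63.189*s + 25.1116)*(4.13*s^2 + 3.45*s - 2.54))/(4.13*s^2 + 3.45*s - 2.54)^3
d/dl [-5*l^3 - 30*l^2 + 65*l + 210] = -15*l^2 - 60*l + 65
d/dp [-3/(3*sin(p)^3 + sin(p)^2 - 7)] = 3*(9*sin(p) + 2)*sin(p)*cos(p)/(3*sin(p)^3 + sin(p)^2 - 7)^2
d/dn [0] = 0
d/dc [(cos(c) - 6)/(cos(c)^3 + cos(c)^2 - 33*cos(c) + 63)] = (-11*cos(c) + cos(2*c) - 44)*sin(c)/((cos(c) - 3)^3*(cos(c) + 7)^2)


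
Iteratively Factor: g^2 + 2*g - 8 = (g + 4)*(g - 2)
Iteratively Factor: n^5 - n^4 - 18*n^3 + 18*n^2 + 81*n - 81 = (n + 3)*(n^4 - 4*n^3 - 6*n^2 + 36*n - 27) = (n - 3)*(n + 3)*(n^3 - n^2 - 9*n + 9) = (n - 3)^2*(n + 3)*(n^2 + 2*n - 3) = (n - 3)^2*(n - 1)*(n + 3)*(n + 3)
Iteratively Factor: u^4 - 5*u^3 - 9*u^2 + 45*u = (u)*(u^3 - 5*u^2 - 9*u + 45) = u*(u - 5)*(u^2 - 9) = u*(u - 5)*(u + 3)*(u - 3)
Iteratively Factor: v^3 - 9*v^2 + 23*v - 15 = (v - 5)*(v^2 - 4*v + 3) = (v - 5)*(v - 3)*(v - 1)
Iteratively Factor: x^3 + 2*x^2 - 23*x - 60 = (x - 5)*(x^2 + 7*x + 12) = (x - 5)*(x + 3)*(x + 4)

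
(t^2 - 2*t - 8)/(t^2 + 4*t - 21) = (t^2 - 2*t - 8)/(t^2 + 4*t - 21)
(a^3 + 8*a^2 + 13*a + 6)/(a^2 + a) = a + 7 + 6/a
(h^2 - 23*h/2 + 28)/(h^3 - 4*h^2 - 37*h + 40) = (h - 7/2)/(h^2 + 4*h - 5)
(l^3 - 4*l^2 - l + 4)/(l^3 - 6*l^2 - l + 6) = (l - 4)/(l - 6)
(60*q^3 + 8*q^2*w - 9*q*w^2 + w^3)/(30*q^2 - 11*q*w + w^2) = 2*q + w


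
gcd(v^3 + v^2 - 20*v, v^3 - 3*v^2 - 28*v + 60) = v + 5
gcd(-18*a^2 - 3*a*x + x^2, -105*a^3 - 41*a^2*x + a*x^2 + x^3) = 3*a + x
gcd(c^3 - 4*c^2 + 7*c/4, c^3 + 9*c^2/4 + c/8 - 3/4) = c - 1/2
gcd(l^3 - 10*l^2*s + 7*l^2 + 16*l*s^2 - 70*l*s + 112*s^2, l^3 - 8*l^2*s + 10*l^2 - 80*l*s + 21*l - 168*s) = -l^2 + 8*l*s - 7*l + 56*s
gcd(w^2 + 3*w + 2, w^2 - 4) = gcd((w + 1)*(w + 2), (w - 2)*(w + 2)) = w + 2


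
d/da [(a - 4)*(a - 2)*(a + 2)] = 3*a^2 - 8*a - 4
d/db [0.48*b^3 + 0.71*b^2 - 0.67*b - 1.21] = 1.44*b^2 + 1.42*b - 0.67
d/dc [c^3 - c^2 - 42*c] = 3*c^2 - 2*c - 42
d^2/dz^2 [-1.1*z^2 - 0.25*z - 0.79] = -2.20000000000000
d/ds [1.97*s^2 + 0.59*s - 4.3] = 3.94*s + 0.59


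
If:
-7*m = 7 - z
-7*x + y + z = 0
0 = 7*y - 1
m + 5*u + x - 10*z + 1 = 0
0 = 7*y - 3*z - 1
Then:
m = -1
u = -1/245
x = 1/49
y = 1/7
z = 0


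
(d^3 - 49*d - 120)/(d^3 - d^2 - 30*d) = (d^2 - 5*d - 24)/(d*(d - 6))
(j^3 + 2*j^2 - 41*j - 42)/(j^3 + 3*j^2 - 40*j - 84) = (j + 1)/(j + 2)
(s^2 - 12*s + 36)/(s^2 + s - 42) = (s - 6)/(s + 7)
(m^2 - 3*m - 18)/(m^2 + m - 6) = (m - 6)/(m - 2)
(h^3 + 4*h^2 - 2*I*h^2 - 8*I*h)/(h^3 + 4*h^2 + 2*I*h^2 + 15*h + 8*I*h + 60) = h*(h - 2*I)/(h^2 + 2*I*h + 15)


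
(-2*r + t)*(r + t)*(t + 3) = -2*r^2*t - 6*r^2 - r*t^2 - 3*r*t + t^3 + 3*t^2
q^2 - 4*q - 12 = (q - 6)*(q + 2)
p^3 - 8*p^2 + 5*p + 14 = (p - 7)*(p - 2)*(p + 1)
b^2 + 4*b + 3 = (b + 1)*(b + 3)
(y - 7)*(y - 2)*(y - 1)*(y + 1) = y^4 - 9*y^3 + 13*y^2 + 9*y - 14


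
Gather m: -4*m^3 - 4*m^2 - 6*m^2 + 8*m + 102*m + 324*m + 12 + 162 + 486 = -4*m^3 - 10*m^2 + 434*m + 660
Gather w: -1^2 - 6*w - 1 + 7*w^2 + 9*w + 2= 7*w^2 + 3*w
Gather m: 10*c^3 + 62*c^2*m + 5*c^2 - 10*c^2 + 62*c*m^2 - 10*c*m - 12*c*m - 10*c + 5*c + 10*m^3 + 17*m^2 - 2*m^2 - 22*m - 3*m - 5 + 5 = 10*c^3 - 5*c^2 - 5*c + 10*m^3 + m^2*(62*c + 15) + m*(62*c^2 - 22*c - 25)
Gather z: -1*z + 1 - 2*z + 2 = 3 - 3*z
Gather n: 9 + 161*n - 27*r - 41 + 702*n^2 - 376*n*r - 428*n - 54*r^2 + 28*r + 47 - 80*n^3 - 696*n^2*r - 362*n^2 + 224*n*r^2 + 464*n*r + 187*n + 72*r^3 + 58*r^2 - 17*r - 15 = -80*n^3 + n^2*(340 - 696*r) + n*(224*r^2 + 88*r - 80) + 72*r^3 + 4*r^2 - 16*r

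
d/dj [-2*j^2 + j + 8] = 1 - 4*j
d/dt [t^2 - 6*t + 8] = 2*t - 6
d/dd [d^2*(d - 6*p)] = 3*d*(d - 4*p)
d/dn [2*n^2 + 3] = 4*n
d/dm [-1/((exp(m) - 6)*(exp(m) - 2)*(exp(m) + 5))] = ((exp(m) - 6)*(exp(m) - 2) + (exp(m) - 6)*(exp(m) + 5) + (exp(m) - 2)*(exp(m) + 5))*exp(m)/((exp(m) - 6)^2*(exp(m) - 2)^2*(exp(m) + 5)^2)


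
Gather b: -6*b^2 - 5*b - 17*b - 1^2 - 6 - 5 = -6*b^2 - 22*b - 12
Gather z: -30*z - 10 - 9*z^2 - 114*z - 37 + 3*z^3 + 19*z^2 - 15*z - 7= 3*z^3 + 10*z^2 - 159*z - 54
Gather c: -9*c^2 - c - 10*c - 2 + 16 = -9*c^2 - 11*c + 14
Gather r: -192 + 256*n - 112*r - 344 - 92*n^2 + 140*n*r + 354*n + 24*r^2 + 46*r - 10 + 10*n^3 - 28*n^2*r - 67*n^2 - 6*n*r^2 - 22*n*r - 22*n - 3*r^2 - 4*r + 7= 10*n^3 - 159*n^2 + 588*n + r^2*(21 - 6*n) + r*(-28*n^2 + 118*n - 70) - 539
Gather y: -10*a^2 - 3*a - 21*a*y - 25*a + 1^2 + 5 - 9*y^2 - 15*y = -10*a^2 - 28*a - 9*y^2 + y*(-21*a - 15) + 6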